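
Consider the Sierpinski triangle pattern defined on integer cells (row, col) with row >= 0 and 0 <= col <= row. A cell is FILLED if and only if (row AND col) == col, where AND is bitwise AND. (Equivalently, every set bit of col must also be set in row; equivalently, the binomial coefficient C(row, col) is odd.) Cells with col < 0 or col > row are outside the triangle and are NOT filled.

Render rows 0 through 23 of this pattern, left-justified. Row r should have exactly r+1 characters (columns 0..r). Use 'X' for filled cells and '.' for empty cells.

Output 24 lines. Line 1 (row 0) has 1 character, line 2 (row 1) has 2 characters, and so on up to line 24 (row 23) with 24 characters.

Answer: X
XX
X.X
XXXX
X...X
XX..XX
X.X.X.X
XXXXXXXX
X.......X
XX......XX
X.X.....X.X
XXXX....XXXX
X...X...X...X
XX..XX..XX..XX
X.X.X.X.X.X.X.X
XXXXXXXXXXXXXXXX
X...............X
XX..............XX
X.X.............X.X
XXXX............XXXX
X...X...........X...X
XX..XX..........XX..XX
X.X.X.X.........X.X.X.X
XXXXXXXX........XXXXXXXX

Derivation:
r0=0: X
r1=1: XX
r2=10: X.X
r3=11: XXXX
r4=100: X...X
r5=101: XX..XX
r6=110: X.X.X.X
r7=111: XXXXXXXX
r8=1000: X.......X
r9=1001: XX......XX
r10=1010: X.X.....X.X
r11=1011: XXXX....XXXX
r12=1100: X...X...X...X
r13=1101: XX..XX..XX..XX
r14=1110: X.X.X.X.X.X.X.X
r15=1111: XXXXXXXXXXXXXXXX
r16=10000: X...............X
r17=10001: XX..............XX
r18=10010: X.X.............X.X
r19=10011: XXXX............XXXX
r20=10100: X...X...........X...X
r21=10101: XX..XX..........XX..XX
r22=10110: X.X.X.X.........X.X.X.X
r23=10111: XXXXXXXX........XXXXXXXX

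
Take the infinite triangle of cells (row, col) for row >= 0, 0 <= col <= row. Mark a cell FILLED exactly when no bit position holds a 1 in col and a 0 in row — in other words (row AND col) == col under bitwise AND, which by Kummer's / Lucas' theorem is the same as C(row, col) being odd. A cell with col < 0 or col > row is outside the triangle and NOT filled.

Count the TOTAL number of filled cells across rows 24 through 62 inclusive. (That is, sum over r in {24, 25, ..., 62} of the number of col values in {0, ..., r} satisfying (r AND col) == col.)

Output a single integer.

Answer: 530

Derivation:
r24=11000 pc2: +4 =4
r25=11001 pc3: +8 =12
r26=11010 pc3: +8 =20
r27=11011 pc4: +16 =36
r28=11100 pc3: +8 =44
r29=11101 pc4: +16 =60
r30=11110 pc4: +16 =76
r31=11111 pc5: +32 =108
r32=100000 pc1: +2 =110
r33=100001 pc2: +4 =114
r34=100010 pc2: +4 =118
r35=100011 pc3: +8 =126
r36=100100 pc2: +4 =130
r37=100101 pc3: +8 =138
r38=100110 pc3: +8 =146
r39=100111 pc4: +16 =162
r40=101000 pc2: +4 =166
r41=101001 pc3: +8 =174
r42=101010 pc3: +8 =182
r43=101011 pc4: +16 =198
r44=101100 pc3: +8 =206
r45=101101 pc4: +16 =222
r46=101110 pc4: +16 =238
r47=101111 pc5: +32 =270
r48=110000 pc2: +4 =274
r49=110001 pc3: +8 =282
r50=110010 pc3: +8 =290
r51=110011 pc4: +16 =306
r52=110100 pc3: +8 =314
r53=110101 pc4: +16 =330
r54=110110 pc4: +16 =346
r55=110111 pc5: +32 =378
r56=111000 pc3: +8 =386
r57=111001 pc4: +16 =402
r58=111010 pc4: +16 =418
r59=111011 pc5: +32 =450
r60=111100 pc4: +16 =466
r61=111101 pc5: +32 =498
r62=111110 pc5: +32 =530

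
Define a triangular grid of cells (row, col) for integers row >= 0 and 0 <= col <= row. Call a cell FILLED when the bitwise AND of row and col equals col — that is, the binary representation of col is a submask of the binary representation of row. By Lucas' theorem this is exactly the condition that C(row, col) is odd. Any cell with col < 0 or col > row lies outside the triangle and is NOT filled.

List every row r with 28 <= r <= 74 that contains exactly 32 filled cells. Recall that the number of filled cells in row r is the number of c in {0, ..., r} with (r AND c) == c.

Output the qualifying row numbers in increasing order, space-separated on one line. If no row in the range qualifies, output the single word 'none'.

Row r has 2^popcount(r) filled cells, so we need popcount(r) = log2(32) = 5.
Scan r = 28..74 and keep those with exactly 5 one-bits:
r=28=11100 popcount=3 -> skip
r=29=11101 popcount=4 -> skip
r=30=11110 popcount=4 -> skip
r=31=11111 popcount=5 -> KEEP
r=32=100000 popcount=1 -> skip
r=33=100001 popcount=2 -> skip
r=34=100010 popcount=2 -> skip
r=35=100011 popcount=3 -> skip
r=36=100100 popcount=2 -> skip
r=37=100101 popcount=3 -> skip
r=38=100110 popcount=3 -> skip
r=39=100111 popcount=4 -> skip
r=40=101000 popcount=2 -> skip
r=41=101001 popcount=3 -> skip
r=42=101010 popcount=3 -> skip
r=43=101011 popcount=4 -> skip
r=44=101100 popcount=3 -> skip
r=45=101101 popcount=4 -> skip
r=46=101110 popcount=4 -> skip
r=47=101111 popcount=5 -> KEEP
r=48=110000 popcount=2 -> skip
r=49=110001 popcount=3 -> skip
r=50=110010 popcount=3 -> skip
r=51=110011 popcount=4 -> skip
r=52=110100 popcount=3 -> skip
r=53=110101 popcount=4 -> skip
r=54=110110 popcount=4 -> skip
r=55=110111 popcount=5 -> KEEP
r=56=111000 popcount=3 -> skip
r=57=111001 popcount=4 -> skip
r=58=111010 popcount=4 -> skip
r=59=111011 popcount=5 -> KEEP
r=60=111100 popcount=4 -> skip
r=61=111101 popcount=5 -> KEEP
r=62=111110 popcount=5 -> KEEP
r=63=111111 popcount=6 -> skip
r=64=1000000 popcount=1 -> skip
r=65=1000001 popcount=2 -> skip
r=66=1000010 popcount=2 -> skip
r=67=1000011 popcount=3 -> skip
r=68=1000100 popcount=2 -> skip
r=69=1000101 popcount=3 -> skip
r=70=1000110 popcount=3 -> skip
r=71=1000111 popcount=4 -> skip
r=72=1001000 popcount=2 -> skip
r=73=1001001 popcount=3 -> skip
r=74=1001010 popcount=3 -> skip
Kept rows: 31 47 55 59 61 62

Answer: 31 47 55 59 61 62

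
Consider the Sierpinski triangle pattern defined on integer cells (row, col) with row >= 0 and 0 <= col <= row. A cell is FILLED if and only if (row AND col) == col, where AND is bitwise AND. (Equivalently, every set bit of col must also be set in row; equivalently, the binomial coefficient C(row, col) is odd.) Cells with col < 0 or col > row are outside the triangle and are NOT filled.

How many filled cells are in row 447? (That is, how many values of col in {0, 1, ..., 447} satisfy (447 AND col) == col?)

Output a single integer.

Answer: 256

Derivation:
447 in binary = 110111111
popcount(447) = number of 1-bits in 110111111 = 8
A col c satisfies (447 AND c) == c iff every set bit of c is also set in 447; each of the 8 set bits of 447 can independently be on or off in c.
count = 2^8 = 256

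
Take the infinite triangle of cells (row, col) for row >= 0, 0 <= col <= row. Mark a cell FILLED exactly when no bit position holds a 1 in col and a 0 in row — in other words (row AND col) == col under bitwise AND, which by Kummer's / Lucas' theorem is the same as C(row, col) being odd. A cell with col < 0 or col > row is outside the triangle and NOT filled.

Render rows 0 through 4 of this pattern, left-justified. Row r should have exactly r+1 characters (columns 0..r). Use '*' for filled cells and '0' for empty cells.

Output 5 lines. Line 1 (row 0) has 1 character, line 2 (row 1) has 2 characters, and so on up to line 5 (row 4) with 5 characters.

r0=0: *
r1=1: **
r2=10: *0*
r3=11: ****
r4=100: *000*

Answer: *
**
*0*
****
*000*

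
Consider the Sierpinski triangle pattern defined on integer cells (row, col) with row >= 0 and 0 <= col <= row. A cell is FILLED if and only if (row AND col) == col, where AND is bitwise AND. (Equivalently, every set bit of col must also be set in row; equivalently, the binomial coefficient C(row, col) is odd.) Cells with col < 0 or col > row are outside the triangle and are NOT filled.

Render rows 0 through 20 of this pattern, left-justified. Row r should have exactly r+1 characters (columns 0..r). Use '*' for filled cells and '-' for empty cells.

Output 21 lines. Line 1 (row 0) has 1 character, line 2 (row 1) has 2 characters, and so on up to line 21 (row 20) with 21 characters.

Answer: *
**
*-*
****
*---*
**--**
*-*-*-*
********
*-------*
**------**
*-*-----*-*
****----****
*---*---*---*
**--**--**--**
*-*-*-*-*-*-*-*
****************
*---------------*
**--------------**
*-*-------------*-*
****------------****
*---*-----------*---*

Derivation:
r0=0: *
r1=1: **
r2=10: *-*
r3=11: ****
r4=100: *---*
r5=101: **--**
r6=110: *-*-*-*
r7=111: ********
r8=1000: *-------*
r9=1001: **------**
r10=1010: *-*-----*-*
r11=1011: ****----****
r12=1100: *---*---*---*
r13=1101: **--**--**--**
r14=1110: *-*-*-*-*-*-*-*
r15=1111: ****************
r16=10000: *---------------*
r17=10001: **--------------**
r18=10010: *-*-------------*-*
r19=10011: ****------------****
r20=10100: *---*-----------*---*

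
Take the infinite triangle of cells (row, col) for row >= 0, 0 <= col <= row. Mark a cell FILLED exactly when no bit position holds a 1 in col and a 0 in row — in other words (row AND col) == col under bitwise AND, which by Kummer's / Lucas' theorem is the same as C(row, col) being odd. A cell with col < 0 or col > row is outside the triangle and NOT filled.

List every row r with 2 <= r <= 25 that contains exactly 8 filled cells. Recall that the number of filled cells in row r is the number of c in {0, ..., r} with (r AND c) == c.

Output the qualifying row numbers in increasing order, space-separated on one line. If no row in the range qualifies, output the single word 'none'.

Row r has 2^popcount(r) filled cells, so we need popcount(r) = log2(8) = 3.
Scan r = 2..25 and keep those with exactly 3 one-bits:
r=2=10 popcount=1 -> skip
r=3=11 popcount=2 -> skip
r=4=100 popcount=1 -> skip
r=5=101 popcount=2 -> skip
r=6=110 popcount=2 -> skip
r=7=111 popcount=3 -> KEEP
r=8=1000 popcount=1 -> skip
r=9=1001 popcount=2 -> skip
r=10=1010 popcount=2 -> skip
r=11=1011 popcount=3 -> KEEP
r=12=1100 popcount=2 -> skip
r=13=1101 popcount=3 -> KEEP
r=14=1110 popcount=3 -> KEEP
r=15=1111 popcount=4 -> skip
r=16=10000 popcount=1 -> skip
r=17=10001 popcount=2 -> skip
r=18=10010 popcount=2 -> skip
r=19=10011 popcount=3 -> KEEP
r=20=10100 popcount=2 -> skip
r=21=10101 popcount=3 -> KEEP
r=22=10110 popcount=3 -> KEEP
r=23=10111 popcount=4 -> skip
r=24=11000 popcount=2 -> skip
r=25=11001 popcount=3 -> KEEP
Kept rows: 7 11 13 14 19 21 22 25

Answer: 7 11 13 14 19 21 22 25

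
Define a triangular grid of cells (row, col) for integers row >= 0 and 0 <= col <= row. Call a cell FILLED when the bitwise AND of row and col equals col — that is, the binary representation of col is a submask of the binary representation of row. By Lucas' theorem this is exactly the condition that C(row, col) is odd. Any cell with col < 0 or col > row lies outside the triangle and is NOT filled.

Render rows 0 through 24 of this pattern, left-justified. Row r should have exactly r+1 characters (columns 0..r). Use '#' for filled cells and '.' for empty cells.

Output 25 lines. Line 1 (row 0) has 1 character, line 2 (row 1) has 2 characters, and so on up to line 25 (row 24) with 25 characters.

Answer: #
##
#.#
####
#...#
##..##
#.#.#.#
########
#.......#
##......##
#.#.....#.#
####....####
#...#...#...#
##..##..##..##
#.#.#.#.#.#.#.#
################
#...............#
##..............##
#.#.............#.#
####............####
#...#...........#...#
##..##..........##..##
#.#.#.#.........#.#.#.#
########........########
#.......#.......#.......#

Derivation:
r0=0: #
r1=1: ##
r2=10: #.#
r3=11: ####
r4=100: #...#
r5=101: ##..##
r6=110: #.#.#.#
r7=111: ########
r8=1000: #.......#
r9=1001: ##......##
r10=1010: #.#.....#.#
r11=1011: ####....####
r12=1100: #...#...#...#
r13=1101: ##..##..##..##
r14=1110: #.#.#.#.#.#.#.#
r15=1111: ################
r16=10000: #...............#
r17=10001: ##..............##
r18=10010: #.#.............#.#
r19=10011: ####............####
r20=10100: #...#...........#...#
r21=10101: ##..##..........##..##
r22=10110: #.#.#.#.........#.#.#.#
r23=10111: ########........########
r24=11000: #.......#.......#.......#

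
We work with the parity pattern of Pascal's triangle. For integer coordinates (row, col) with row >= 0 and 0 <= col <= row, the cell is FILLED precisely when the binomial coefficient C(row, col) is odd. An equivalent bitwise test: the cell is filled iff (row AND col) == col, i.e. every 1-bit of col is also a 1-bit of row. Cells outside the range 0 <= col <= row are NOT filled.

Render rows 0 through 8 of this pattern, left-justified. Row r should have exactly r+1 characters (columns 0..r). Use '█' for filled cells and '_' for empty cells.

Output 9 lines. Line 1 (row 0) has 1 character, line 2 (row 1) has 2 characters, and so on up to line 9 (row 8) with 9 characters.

Answer: █
██
█_█
████
█___█
██__██
█_█_█_█
████████
█_______█

Derivation:
r0=0: █
r1=1: ██
r2=10: █_█
r3=11: ████
r4=100: █___█
r5=101: ██__██
r6=110: █_█_█_█
r7=111: ████████
r8=1000: █_______█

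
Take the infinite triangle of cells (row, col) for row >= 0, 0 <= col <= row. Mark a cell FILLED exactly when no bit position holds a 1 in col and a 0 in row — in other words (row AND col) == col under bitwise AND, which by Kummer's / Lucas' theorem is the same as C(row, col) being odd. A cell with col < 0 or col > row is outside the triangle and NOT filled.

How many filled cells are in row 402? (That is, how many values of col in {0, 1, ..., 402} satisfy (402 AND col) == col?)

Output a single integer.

Answer: 16

Derivation:
402 in binary = 110010010
popcount(402) = number of 1-bits in 110010010 = 4
A col c satisfies (402 AND c) == c iff every set bit of c is also set in 402; each of the 4 set bits of 402 can independently be on or off in c.
count = 2^4 = 16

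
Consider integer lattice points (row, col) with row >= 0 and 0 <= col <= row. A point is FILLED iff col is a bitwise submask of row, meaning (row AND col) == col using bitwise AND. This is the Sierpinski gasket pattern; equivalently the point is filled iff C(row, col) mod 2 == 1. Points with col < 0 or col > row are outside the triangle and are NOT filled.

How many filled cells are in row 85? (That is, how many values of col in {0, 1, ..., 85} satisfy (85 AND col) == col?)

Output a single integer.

85 in binary = 1010101
popcount(85) = number of 1-bits in 1010101 = 4
A col c satisfies (85 AND c) == c iff every set bit of c is also set in 85; each of the 4 set bits of 85 can independently be on or off in c.
count = 2^4 = 16

Answer: 16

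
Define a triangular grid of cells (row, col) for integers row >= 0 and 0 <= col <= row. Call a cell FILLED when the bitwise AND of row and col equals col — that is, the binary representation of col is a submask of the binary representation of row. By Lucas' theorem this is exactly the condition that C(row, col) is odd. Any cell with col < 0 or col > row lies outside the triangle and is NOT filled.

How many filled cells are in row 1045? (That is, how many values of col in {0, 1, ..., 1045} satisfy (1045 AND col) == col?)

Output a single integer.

Answer: 16

Derivation:
1045 in binary = 10000010101
popcount(1045) = number of 1-bits in 10000010101 = 4
A col c satisfies (1045 AND c) == c iff every set bit of c is also set in 1045; each of the 4 set bits of 1045 can independently be on or off in c.
count = 2^4 = 16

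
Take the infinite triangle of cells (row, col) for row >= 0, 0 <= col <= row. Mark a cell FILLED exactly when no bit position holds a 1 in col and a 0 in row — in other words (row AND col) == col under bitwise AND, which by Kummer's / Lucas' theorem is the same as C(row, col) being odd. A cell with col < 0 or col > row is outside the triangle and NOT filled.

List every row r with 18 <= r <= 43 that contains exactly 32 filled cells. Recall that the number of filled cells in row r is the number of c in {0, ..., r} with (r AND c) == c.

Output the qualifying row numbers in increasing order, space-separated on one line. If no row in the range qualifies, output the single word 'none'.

Row r has 2^popcount(r) filled cells, so we need popcount(r) = log2(32) = 5.
Scan r = 18..43 and keep those with exactly 5 one-bits:
r=18=10010 popcount=2 -> skip
r=19=10011 popcount=3 -> skip
r=20=10100 popcount=2 -> skip
r=21=10101 popcount=3 -> skip
r=22=10110 popcount=3 -> skip
r=23=10111 popcount=4 -> skip
r=24=11000 popcount=2 -> skip
r=25=11001 popcount=3 -> skip
r=26=11010 popcount=3 -> skip
r=27=11011 popcount=4 -> skip
r=28=11100 popcount=3 -> skip
r=29=11101 popcount=4 -> skip
r=30=11110 popcount=4 -> skip
r=31=11111 popcount=5 -> KEEP
r=32=100000 popcount=1 -> skip
r=33=100001 popcount=2 -> skip
r=34=100010 popcount=2 -> skip
r=35=100011 popcount=3 -> skip
r=36=100100 popcount=2 -> skip
r=37=100101 popcount=3 -> skip
r=38=100110 popcount=3 -> skip
r=39=100111 popcount=4 -> skip
r=40=101000 popcount=2 -> skip
r=41=101001 popcount=3 -> skip
r=42=101010 popcount=3 -> skip
r=43=101011 popcount=4 -> skip
Kept rows: 31

Answer: 31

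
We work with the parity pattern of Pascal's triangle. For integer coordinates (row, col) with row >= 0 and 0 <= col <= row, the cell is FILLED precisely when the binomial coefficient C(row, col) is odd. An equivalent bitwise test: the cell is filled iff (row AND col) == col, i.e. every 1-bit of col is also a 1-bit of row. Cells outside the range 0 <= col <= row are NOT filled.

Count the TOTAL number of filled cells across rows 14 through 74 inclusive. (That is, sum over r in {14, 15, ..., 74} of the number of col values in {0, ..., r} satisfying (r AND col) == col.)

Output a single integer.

Answer: 746

Derivation:
r14=1110 pc3: +8 =8
r15=1111 pc4: +16 =24
r16=10000 pc1: +2 =26
r17=10001 pc2: +4 =30
r18=10010 pc2: +4 =34
r19=10011 pc3: +8 =42
r20=10100 pc2: +4 =46
r21=10101 pc3: +8 =54
r22=10110 pc3: +8 =62
r23=10111 pc4: +16 =78
r24=11000 pc2: +4 =82
r25=11001 pc3: +8 =90
r26=11010 pc3: +8 =98
r27=11011 pc4: +16 =114
r28=11100 pc3: +8 =122
r29=11101 pc4: +16 =138
r30=11110 pc4: +16 =154
r31=11111 pc5: +32 =186
r32=100000 pc1: +2 =188
r33=100001 pc2: +4 =192
r34=100010 pc2: +4 =196
r35=100011 pc3: +8 =204
r36=100100 pc2: +4 =208
r37=100101 pc3: +8 =216
r38=100110 pc3: +8 =224
r39=100111 pc4: +16 =240
r40=101000 pc2: +4 =244
r41=101001 pc3: +8 =252
r42=101010 pc3: +8 =260
r43=101011 pc4: +16 =276
r44=101100 pc3: +8 =284
r45=101101 pc4: +16 =300
r46=101110 pc4: +16 =316
r47=101111 pc5: +32 =348
r48=110000 pc2: +4 =352
r49=110001 pc3: +8 =360
r50=110010 pc3: +8 =368
r51=110011 pc4: +16 =384
r52=110100 pc3: +8 =392
r53=110101 pc4: +16 =408
r54=110110 pc4: +16 =424
r55=110111 pc5: +32 =456
r56=111000 pc3: +8 =464
r57=111001 pc4: +16 =480
r58=111010 pc4: +16 =496
r59=111011 pc5: +32 =528
r60=111100 pc4: +16 =544
r61=111101 pc5: +32 =576
r62=111110 pc5: +32 =608
r63=111111 pc6: +64 =672
r64=1000000 pc1: +2 =674
r65=1000001 pc2: +4 =678
r66=1000010 pc2: +4 =682
r67=1000011 pc3: +8 =690
r68=1000100 pc2: +4 =694
r69=1000101 pc3: +8 =702
r70=1000110 pc3: +8 =710
r71=1000111 pc4: +16 =726
r72=1001000 pc2: +4 =730
r73=1001001 pc3: +8 =738
r74=1001010 pc3: +8 =746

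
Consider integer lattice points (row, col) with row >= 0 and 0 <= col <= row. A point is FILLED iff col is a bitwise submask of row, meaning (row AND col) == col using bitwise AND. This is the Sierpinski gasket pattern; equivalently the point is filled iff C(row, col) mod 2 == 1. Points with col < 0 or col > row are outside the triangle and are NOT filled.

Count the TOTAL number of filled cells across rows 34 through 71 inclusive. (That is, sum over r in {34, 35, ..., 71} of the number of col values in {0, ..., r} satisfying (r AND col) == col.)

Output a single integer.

r34=100010 pc2: +4 =4
r35=100011 pc3: +8 =12
r36=100100 pc2: +4 =16
r37=100101 pc3: +8 =24
r38=100110 pc3: +8 =32
r39=100111 pc4: +16 =48
r40=101000 pc2: +4 =52
r41=101001 pc3: +8 =60
r42=101010 pc3: +8 =68
r43=101011 pc4: +16 =84
r44=101100 pc3: +8 =92
r45=101101 pc4: +16 =108
r46=101110 pc4: +16 =124
r47=101111 pc5: +32 =156
r48=110000 pc2: +4 =160
r49=110001 pc3: +8 =168
r50=110010 pc3: +8 =176
r51=110011 pc4: +16 =192
r52=110100 pc3: +8 =200
r53=110101 pc4: +16 =216
r54=110110 pc4: +16 =232
r55=110111 pc5: +32 =264
r56=111000 pc3: +8 =272
r57=111001 pc4: +16 =288
r58=111010 pc4: +16 =304
r59=111011 pc5: +32 =336
r60=111100 pc4: +16 =352
r61=111101 pc5: +32 =384
r62=111110 pc5: +32 =416
r63=111111 pc6: +64 =480
r64=1000000 pc1: +2 =482
r65=1000001 pc2: +4 =486
r66=1000010 pc2: +4 =490
r67=1000011 pc3: +8 =498
r68=1000100 pc2: +4 =502
r69=1000101 pc3: +8 =510
r70=1000110 pc3: +8 =518
r71=1000111 pc4: +16 =534

Answer: 534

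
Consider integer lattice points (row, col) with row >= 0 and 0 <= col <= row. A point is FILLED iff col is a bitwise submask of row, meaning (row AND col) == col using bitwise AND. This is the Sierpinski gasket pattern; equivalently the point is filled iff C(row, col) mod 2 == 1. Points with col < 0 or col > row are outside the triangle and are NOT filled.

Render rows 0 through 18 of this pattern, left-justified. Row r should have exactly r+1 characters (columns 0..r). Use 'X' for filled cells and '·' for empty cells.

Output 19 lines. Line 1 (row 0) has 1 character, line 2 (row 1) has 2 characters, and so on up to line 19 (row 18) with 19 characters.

r0=0: X
r1=1: XX
r2=10: X·X
r3=11: XXXX
r4=100: X···X
r5=101: XX··XX
r6=110: X·X·X·X
r7=111: XXXXXXXX
r8=1000: X·······X
r9=1001: XX······XX
r10=1010: X·X·····X·X
r11=1011: XXXX····XXXX
r12=1100: X···X···X···X
r13=1101: XX··XX··XX··XX
r14=1110: X·X·X·X·X·X·X·X
r15=1111: XXXXXXXXXXXXXXXX
r16=10000: X···············X
r17=10001: XX··············XX
r18=10010: X·X·············X·X

Answer: X
XX
X·X
XXXX
X···X
XX··XX
X·X·X·X
XXXXXXXX
X·······X
XX······XX
X·X·····X·X
XXXX····XXXX
X···X···X···X
XX··XX··XX··XX
X·X·X·X·X·X·X·X
XXXXXXXXXXXXXXXX
X···············X
XX··············XX
X·X·············X·X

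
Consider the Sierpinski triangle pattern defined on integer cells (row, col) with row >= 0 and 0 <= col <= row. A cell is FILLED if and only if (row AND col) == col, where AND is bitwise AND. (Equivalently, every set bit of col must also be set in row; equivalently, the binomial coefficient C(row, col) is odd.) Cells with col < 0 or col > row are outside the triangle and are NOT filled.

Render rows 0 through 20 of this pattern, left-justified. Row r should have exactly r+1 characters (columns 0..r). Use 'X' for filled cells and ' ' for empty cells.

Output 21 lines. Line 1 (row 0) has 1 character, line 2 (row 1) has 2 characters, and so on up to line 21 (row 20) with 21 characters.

Answer: X
XX
X X
XXXX
X   X
XX  XX
X X X X
XXXXXXXX
X       X
XX      XX
X X     X X
XXXX    XXXX
X   X   X   X
XX  XX  XX  XX
X X X X X X X X
XXXXXXXXXXXXXXXX
X               X
XX              XX
X X             X X
XXXX            XXXX
X   X           X   X

Derivation:
r0=0: X
r1=1: XX
r2=10: X X
r3=11: XXXX
r4=100: X   X
r5=101: XX  XX
r6=110: X X X X
r7=111: XXXXXXXX
r8=1000: X       X
r9=1001: XX      XX
r10=1010: X X     X X
r11=1011: XXXX    XXXX
r12=1100: X   X   X   X
r13=1101: XX  XX  XX  XX
r14=1110: X X X X X X X X
r15=1111: XXXXXXXXXXXXXXXX
r16=10000: X               X
r17=10001: XX              XX
r18=10010: X X             X X
r19=10011: XXXX            XXXX
r20=10100: X   X           X   X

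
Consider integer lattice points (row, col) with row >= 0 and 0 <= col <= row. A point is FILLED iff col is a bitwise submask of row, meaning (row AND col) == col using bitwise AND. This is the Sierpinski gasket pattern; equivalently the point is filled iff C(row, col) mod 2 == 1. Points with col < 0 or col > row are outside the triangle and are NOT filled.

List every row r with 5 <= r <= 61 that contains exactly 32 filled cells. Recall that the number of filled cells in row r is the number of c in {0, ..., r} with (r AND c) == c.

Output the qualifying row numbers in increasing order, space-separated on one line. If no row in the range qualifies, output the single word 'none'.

Row r has 2^popcount(r) filled cells, so we need popcount(r) = log2(32) = 5.
Scan r = 5..61 and keep those with exactly 5 one-bits:
r=5=101 popcount=2 -> skip
r=6=110 popcount=2 -> skip
r=7=111 popcount=3 -> skip
r=8=1000 popcount=1 -> skip
r=9=1001 popcount=2 -> skip
r=10=1010 popcount=2 -> skip
r=11=1011 popcount=3 -> skip
r=12=1100 popcount=2 -> skip
r=13=1101 popcount=3 -> skip
r=14=1110 popcount=3 -> skip
r=15=1111 popcount=4 -> skip
r=16=10000 popcount=1 -> skip
r=17=10001 popcount=2 -> skip
r=18=10010 popcount=2 -> skip
r=19=10011 popcount=3 -> skip
r=20=10100 popcount=2 -> skip
r=21=10101 popcount=3 -> skip
r=22=10110 popcount=3 -> skip
r=23=10111 popcount=4 -> skip
r=24=11000 popcount=2 -> skip
r=25=11001 popcount=3 -> skip
r=26=11010 popcount=3 -> skip
r=27=11011 popcount=4 -> skip
r=28=11100 popcount=3 -> skip
r=29=11101 popcount=4 -> skip
r=30=11110 popcount=4 -> skip
r=31=11111 popcount=5 -> KEEP
r=32=100000 popcount=1 -> skip
r=33=100001 popcount=2 -> skip
r=34=100010 popcount=2 -> skip
r=35=100011 popcount=3 -> skip
r=36=100100 popcount=2 -> skip
r=37=100101 popcount=3 -> skip
r=38=100110 popcount=3 -> skip
r=39=100111 popcount=4 -> skip
r=40=101000 popcount=2 -> skip
r=41=101001 popcount=3 -> skip
r=42=101010 popcount=3 -> skip
r=43=101011 popcount=4 -> skip
r=44=101100 popcount=3 -> skip
r=45=101101 popcount=4 -> skip
r=46=101110 popcount=4 -> skip
r=47=101111 popcount=5 -> KEEP
r=48=110000 popcount=2 -> skip
r=49=110001 popcount=3 -> skip
r=50=110010 popcount=3 -> skip
r=51=110011 popcount=4 -> skip
r=52=110100 popcount=3 -> skip
r=53=110101 popcount=4 -> skip
r=54=110110 popcount=4 -> skip
r=55=110111 popcount=5 -> KEEP
r=56=111000 popcount=3 -> skip
r=57=111001 popcount=4 -> skip
r=58=111010 popcount=4 -> skip
r=59=111011 popcount=5 -> KEEP
r=60=111100 popcount=4 -> skip
r=61=111101 popcount=5 -> KEEP
Kept rows: 31 47 55 59 61

Answer: 31 47 55 59 61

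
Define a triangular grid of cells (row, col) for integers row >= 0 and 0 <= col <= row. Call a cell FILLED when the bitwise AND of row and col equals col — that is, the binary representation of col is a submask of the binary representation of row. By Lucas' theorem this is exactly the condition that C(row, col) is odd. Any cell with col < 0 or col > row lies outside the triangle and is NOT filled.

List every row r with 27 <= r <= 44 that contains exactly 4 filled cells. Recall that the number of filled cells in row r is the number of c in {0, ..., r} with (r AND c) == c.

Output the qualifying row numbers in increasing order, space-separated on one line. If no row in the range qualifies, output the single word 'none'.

Answer: 33 34 36 40

Derivation:
Row r has 2^popcount(r) filled cells, so we need popcount(r) = log2(4) = 2.
Scan r = 27..44 and keep those with exactly 2 one-bits:
r=27=11011 popcount=4 -> skip
r=28=11100 popcount=3 -> skip
r=29=11101 popcount=4 -> skip
r=30=11110 popcount=4 -> skip
r=31=11111 popcount=5 -> skip
r=32=100000 popcount=1 -> skip
r=33=100001 popcount=2 -> KEEP
r=34=100010 popcount=2 -> KEEP
r=35=100011 popcount=3 -> skip
r=36=100100 popcount=2 -> KEEP
r=37=100101 popcount=3 -> skip
r=38=100110 popcount=3 -> skip
r=39=100111 popcount=4 -> skip
r=40=101000 popcount=2 -> KEEP
r=41=101001 popcount=3 -> skip
r=42=101010 popcount=3 -> skip
r=43=101011 popcount=4 -> skip
r=44=101100 popcount=3 -> skip
Kept rows: 33 34 36 40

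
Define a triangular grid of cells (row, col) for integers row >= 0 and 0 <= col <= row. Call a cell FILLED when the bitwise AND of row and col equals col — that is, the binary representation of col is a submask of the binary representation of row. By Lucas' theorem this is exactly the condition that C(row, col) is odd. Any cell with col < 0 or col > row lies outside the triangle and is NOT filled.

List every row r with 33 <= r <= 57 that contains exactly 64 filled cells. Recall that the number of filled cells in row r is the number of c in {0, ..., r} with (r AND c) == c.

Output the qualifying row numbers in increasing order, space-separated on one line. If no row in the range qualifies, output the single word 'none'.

Row r has 2^popcount(r) filled cells, so we need popcount(r) = log2(64) = 6.
Scan r = 33..57 and keep those with exactly 6 one-bits:
r=33=100001 popcount=2 -> skip
r=34=100010 popcount=2 -> skip
r=35=100011 popcount=3 -> skip
r=36=100100 popcount=2 -> skip
r=37=100101 popcount=3 -> skip
r=38=100110 popcount=3 -> skip
r=39=100111 popcount=4 -> skip
r=40=101000 popcount=2 -> skip
r=41=101001 popcount=3 -> skip
r=42=101010 popcount=3 -> skip
r=43=101011 popcount=4 -> skip
r=44=101100 popcount=3 -> skip
r=45=101101 popcount=4 -> skip
r=46=101110 popcount=4 -> skip
r=47=101111 popcount=5 -> skip
r=48=110000 popcount=2 -> skip
r=49=110001 popcount=3 -> skip
r=50=110010 popcount=3 -> skip
r=51=110011 popcount=4 -> skip
r=52=110100 popcount=3 -> skip
r=53=110101 popcount=4 -> skip
r=54=110110 popcount=4 -> skip
r=55=110111 popcount=5 -> skip
r=56=111000 popcount=3 -> skip
r=57=111001 popcount=4 -> skip
Kept rows: none

Answer: none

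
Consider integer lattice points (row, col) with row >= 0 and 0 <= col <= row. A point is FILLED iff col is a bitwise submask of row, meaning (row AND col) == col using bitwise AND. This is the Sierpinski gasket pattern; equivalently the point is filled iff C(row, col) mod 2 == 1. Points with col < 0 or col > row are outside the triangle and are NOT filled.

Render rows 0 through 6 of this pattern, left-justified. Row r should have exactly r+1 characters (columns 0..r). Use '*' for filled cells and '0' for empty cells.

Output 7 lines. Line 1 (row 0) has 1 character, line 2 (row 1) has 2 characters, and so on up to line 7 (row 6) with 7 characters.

Answer: *
**
*0*
****
*000*
**00**
*0*0*0*

Derivation:
r0=0: *
r1=1: **
r2=10: *0*
r3=11: ****
r4=100: *000*
r5=101: **00**
r6=110: *0*0*0*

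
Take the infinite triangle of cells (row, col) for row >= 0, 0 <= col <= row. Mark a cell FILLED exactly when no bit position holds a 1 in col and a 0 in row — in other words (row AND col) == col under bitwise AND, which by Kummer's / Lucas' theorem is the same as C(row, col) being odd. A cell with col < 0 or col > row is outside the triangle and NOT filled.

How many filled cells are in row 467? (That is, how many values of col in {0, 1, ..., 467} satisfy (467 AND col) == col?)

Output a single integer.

467 in binary = 111010011
popcount(467) = number of 1-bits in 111010011 = 6
A col c satisfies (467 AND c) == c iff every set bit of c is also set in 467; each of the 6 set bits of 467 can independently be on or off in c.
count = 2^6 = 64

Answer: 64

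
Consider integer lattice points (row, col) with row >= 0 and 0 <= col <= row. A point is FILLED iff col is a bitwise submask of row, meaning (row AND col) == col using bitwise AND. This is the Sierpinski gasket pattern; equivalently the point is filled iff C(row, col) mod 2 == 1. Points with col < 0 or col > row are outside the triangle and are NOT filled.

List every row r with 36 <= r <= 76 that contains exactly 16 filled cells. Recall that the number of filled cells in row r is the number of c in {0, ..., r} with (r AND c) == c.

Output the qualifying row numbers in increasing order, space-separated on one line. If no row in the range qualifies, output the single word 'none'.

Row r has 2^popcount(r) filled cells, so we need popcount(r) = log2(16) = 4.
Scan r = 36..76 and keep those with exactly 4 one-bits:
r=36=100100 popcount=2 -> skip
r=37=100101 popcount=3 -> skip
r=38=100110 popcount=3 -> skip
r=39=100111 popcount=4 -> KEEP
r=40=101000 popcount=2 -> skip
r=41=101001 popcount=3 -> skip
r=42=101010 popcount=3 -> skip
r=43=101011 popcount=4 -> KEEP
r=44=101100 popcount=3 -> skip
r=45=101101 popcount=4 -> KEEP
r=46=101110 popcount=4 -> KEEP
r=47=101111 popcount=5 -> skip
r=48=110000 popcount=2 -> skip
r=49=110001 popcount=3 -> skip
r=50=110010 popcount=3 -> skip
r=51=110011 popcount=4 -> KEEP
r=52=110100 popcount=3 -> skip
r=53=110101 popcount=4 -> KEEP
r=54=110110 popcount=4 -> KEEP
r=55=110111 popcount=5 -> skip
r=56=111000 popcount=3 -> skip
r=57=111001 popcount=4 -> KEEP
r=58=111010 popcount=4 -> KEEP
r=59=111011 popcount=5 -> skip
r=60=111100 popcount=4 -> KEEP
r=61=111101 popcount=5 -> skip
r=62=111110 popcount=5 -> skip
r=63=111111 popcount=6 -> skip
r=64=1000000 popcount=1 -> skip
r=65=1000001 popcount=2 -> skip
r=66=1000010 popcount=2 -> skip
r=67=1000011 popcount=3 -> skip
r=68=1000100 popcount=2 -> skip
r=69=1000101 popcount=3 -> skip
r=70=1000110 popcount=3 -> skip
r=71=1000111 popcount=4 -> KEEP
r=72=1001000 popcount=2 -> skip
r=73=1001001 popcount=3 -> skip
r=74=1001010 popcount=3 -> skip
r=75=1001011 popcount=4 -> KEEP
r=76=1001100 popcount=3 -> skip
Kept rows: 39 43 45 46 51 53 54 57 58 60 71 75

Answer: 39 43 45 46 51 53 54 57 58 60 71 75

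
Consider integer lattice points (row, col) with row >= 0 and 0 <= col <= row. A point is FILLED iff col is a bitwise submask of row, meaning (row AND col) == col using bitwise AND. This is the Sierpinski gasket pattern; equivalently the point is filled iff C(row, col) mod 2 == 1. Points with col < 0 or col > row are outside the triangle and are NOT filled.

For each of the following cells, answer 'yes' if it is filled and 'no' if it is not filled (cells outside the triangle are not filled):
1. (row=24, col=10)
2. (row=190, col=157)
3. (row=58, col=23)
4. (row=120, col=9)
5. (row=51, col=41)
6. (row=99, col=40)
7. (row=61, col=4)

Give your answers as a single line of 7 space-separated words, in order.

Answer: no no no no no no yes

Derivation:
(24,10): row=0b11000, col=0b1010, row AND col = 0b1000 = 8; 8 != 10 -> empty
(190,157): row=0b10111110, col=0b10011101, row AND col = 0b10011100 = 156; 156 != 157 -> empty
(58,23): row=0b111010, col=0b10111, row AND col = 0b10010 = 18; 18 != 23 -> empty
(120,9): row=0b1111000, col=0b1001, row AND col = 0b1000 = 8; 8 != 9 -> empty
(51,41): row=0b110011, col=0b101001, row AND col = 0b100001 = 33; 33 != 41 -> empty
(99,40): row=0b1100011, col=0b101000, row AND col = 0b100000 = 32; 32 != 40 -> empty
(61,4): row=0b111101, col=0b100, row AND col = 0b100 = 4; 4 == 4 -> filled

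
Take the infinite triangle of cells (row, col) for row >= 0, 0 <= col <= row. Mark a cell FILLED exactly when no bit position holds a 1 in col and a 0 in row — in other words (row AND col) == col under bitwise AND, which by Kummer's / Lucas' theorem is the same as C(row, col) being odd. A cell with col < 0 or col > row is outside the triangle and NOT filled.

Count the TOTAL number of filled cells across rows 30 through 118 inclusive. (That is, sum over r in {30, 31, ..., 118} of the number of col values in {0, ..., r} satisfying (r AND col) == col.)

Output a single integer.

Answer: 1496

Derivation:
r30=11110 pc4: +16 =16
r31=11111 pc5: +32 =48
r32=100000 pc1: +2 =50
r33=100001 pc2: +4 =54
r34=100010 pc2: +4 =58
r35=100011 pc3: +8 =66
r36=100100 pc2: +4 =70
r37=100101 pc3: +8 =78
r38=100110 pc3: +8 =86
r39=100111 pc4: +16 =102
r40=101000 pc2: +4 =106
r41=101001 pc3: +8 =114
r42=101010 pc3: +8 =122
r43=101011 pc4: +16 =138
r44=101100 pc3: +8 =146
r45=101101 pc4: +16 =162
r46=101110 pc4: +16 =178
r47=101111 pc5: +32 =210
r48=110000 pc2: +4 =214
r49=110001 pc3: +8 =222
r50=110010 pc3: +8 =230
r51=110011 pc4: +16 =246
r52=110100 pc3: +8 =254
r53=110101 pc4: +16 =270
r54=110110 pc4: +16 =286
r55=110111 pc5: +32 =318
r56=111000 pc3: +8 =326
r57=111001 pc4: +16 =342
r58=111010 pc4: +16 =358
r59=111011 pc5: +32 =390
r60=111100 pc4: +16 =406
r61=111101 pc5: +32 =438
r62=111110 pc5: +32 =470
r63=111111 pc6: +64 =534
r64=1000000 pc1: +2 =536
r65=1000001 pc2: +4 =540
r66=1000010 pc2: +4 =544
r67=1000011 pc3: +8 =552
r68=1000100 pc2: +4 =556
r69=1000101 pc3: +8 =564
r70=1000110 pc3: +8 =572
r71=1000111 pc4: +16 =588
r72=1001000 pc2: +4 =592
r73=1001001 pc3: +8 =600
r74=1001010 pc3: +8 =608
r75=1001011 pc4: +16 =624
r76=1001100 pc3: +8 =632
r77=1001101 pc4: +16 =648
r78=1001110 pc4: +16 =664
r79=1001111 pc5: +32 =696
r80=1010000 pc2: +4 =700
r81=1010001 pc3: +8 =708
r82=1010010 pc3: +8 =716
r83=1010011 pc4: +16 =732
r84=1010100 pc3: +8 =740
r85=1010101 pc4: +16 =756
r86=1010110 pc4: +16 =772
r87=1010111 pc5: +32 =804
r88=1011000 pc3: +8 =812
r89=1011001 pc4: +16 =828
r90=1011010 pc4: +16 =844
r91=1011011 pc5: +32 =876
r92=1011100 pc4: +16 =892
r93=1011101 pc5: +32 =924
r94=1011110 pc5: +32 =956
r95=1011111 pc6: +64 =1020
r96=1100000 pc2: +4 =1024
r97=1100001 pc3: +8 =1032
r98=1100010 pc3: +8 =1040
r99=1100011 pc4: +16 =1056
r100=1100100 pc3: +8 =1064
r101=1100101 pc4: +16 =1080
r102=1100110 pc4: +16 =1096
r103=1100111 pc5: +32 =1128
r104=1101000 pc3: +8 =1136
r105=1101001 pc4: +16 =1152
r106=1101010 pc4: +16 =1168
r107=1101011 pc5: +32 =1200
r108=1101100 pc4: +16 =1216
r109=1101101 pc5: +32 =1248
r110=1101110 pc5: +32 =1280
r111=1101111 pc6: +64 =1344
r112=1110000 pc3: +8 =1352
r113=1110001 pc4: +16 =1368
r114=1110010 pc4: +16 =1384
r115=1110011 pc5: +32 =1416
r116=1110100 pc4: +16 =1432
r117=1110101 pc5: +32 =1464
r118=1110110 pc5: +32 =1496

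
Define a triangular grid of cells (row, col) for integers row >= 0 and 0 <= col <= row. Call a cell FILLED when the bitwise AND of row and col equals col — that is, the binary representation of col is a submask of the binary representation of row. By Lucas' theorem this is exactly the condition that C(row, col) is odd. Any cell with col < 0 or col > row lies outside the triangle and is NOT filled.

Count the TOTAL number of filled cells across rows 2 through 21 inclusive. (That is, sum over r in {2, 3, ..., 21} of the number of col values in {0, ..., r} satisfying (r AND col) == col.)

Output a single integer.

r2=10 pc1: +2 =2
r3=11 pc2: +4 =6
r4=100 pc1: +2 =8
r5=101 pc2: +4 =12
r6=110 pc2: +4 =16
r7=111 pc3: +8 =24
r8=1000 pc1: +2 =26
r9=1001 pc2: +4 =30
r10=1010 pc2: +4 =34
r11=1011 pc3: +8 =42
r12=1100 pc2: +4 =46
r13=1101 pc3: +8 =54
r14=1110 pc3: +8 =62
r15=1111 pc4: +16 =78
r16=10000 pc1: +2 =80
r17=10001 pc2: +4 =84
r18=10010 pc2: +4 =88
r19=10011 pc3: +8 =96
r20=10100 pc2: +4 =100
r21=10101 pc3: +8 =108

Answer: 108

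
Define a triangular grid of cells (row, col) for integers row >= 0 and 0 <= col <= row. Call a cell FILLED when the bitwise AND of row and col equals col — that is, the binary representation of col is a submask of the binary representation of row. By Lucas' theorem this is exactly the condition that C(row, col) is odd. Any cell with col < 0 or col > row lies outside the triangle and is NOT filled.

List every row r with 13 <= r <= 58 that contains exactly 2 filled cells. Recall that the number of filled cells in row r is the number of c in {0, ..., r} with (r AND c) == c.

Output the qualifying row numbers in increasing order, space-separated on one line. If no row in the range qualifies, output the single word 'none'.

Row r has 2^popcount(r) filled cells, so we need popcount(r) = log2(2) = 1.
Scan r = 13..58 and keep those with exactly 1 one-bits:
r=13=1101 popcount=3 -> skip
r=14=1110 popcount=3 -> skip
r=15=1111 popcount=4 -> skip
r=16=10000 popcount=1 -> KEEP
r=17=10001 popcount=2 -> skip
r=18=10010 popcount=2 -> skip
r=19=10011 popcount=3 -> skip
r=20=10100 popcount=2 -> skip
r=21=10101 popcount=3 -> skip
r=22=10110 popcount=3 -> skip
r=23=10111 popcount=4 -> skip
r=24=11000 popcount=2 -> skip
r=25=11001 popcount=3 -> skip
r=26=11010 popcount=3 -> skip
r=27=11011 popcount=4 -> skip
r=28=11100 popcount=3 -> skip
r=29=11101 popcount=4 -> skip
r=30=11110 popcount=4 -> skip
r=31=11111 popcount=5 -> skip
r=32=100000 popcount=1 -> KEEP
r=33=100001 popcount=2 -> skip
r=34=100010 popcount=2 -> skip
r=35=100011 popcount=3 -> skip
r=36=100100 popcount=2 -> skip
r=37=100101 popcount=3 -> skip
r=38=100110 popcount=3 -> skip
r=39=100111 popcount=4 -> skip
r=40=101000 popcount=2 -> skip
r=41=101001 popcount=3 -> skip
r=42=101010 popcount=3 -> skip
r=43=101011 popcount=4 -> skip
r=44=101100 popcount=3 -> skip
r=45=101101 popcount=4 -> skip
r=46=101110 popcount=4 -> skip
r=47=101111 popcount=5 -> skip
r=48=110000 popcount=2 -> skip
r=49=110001 popcount=3 -> skip
r=50=110010 popcount=3 -> skip
r=51=110011 popcount=4 -> skip
r=52=110100 popcount=3 -> skip
r=53=110101 popcount=4 -> skip
r=54=110110 popcount=4 -> skip
r=55=110111 popcount=5 -> skip
r=56=111000 popcount=3 -> skip
r=57=111001 popcount=4 -> skip
r=58=111010 popcount=4 -> skip
Kept rows: 16 32

Answer: 16 32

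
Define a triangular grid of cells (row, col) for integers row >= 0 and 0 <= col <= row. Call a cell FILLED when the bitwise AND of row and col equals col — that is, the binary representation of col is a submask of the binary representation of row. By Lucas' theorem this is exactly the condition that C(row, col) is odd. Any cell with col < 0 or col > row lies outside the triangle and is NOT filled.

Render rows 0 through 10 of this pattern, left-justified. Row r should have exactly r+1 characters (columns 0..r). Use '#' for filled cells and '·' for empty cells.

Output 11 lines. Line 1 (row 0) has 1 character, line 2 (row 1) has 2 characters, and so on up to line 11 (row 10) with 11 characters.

r0=0: #
r1=1: ##
r2=10: #·#
r3=11: ####
r4=100: #···#
r5=101: ##··##
r6=110: #·#·#·#
r7=111: ########
r8=1000: #·······#
r9=1001: ##······##
r10=1010: #·#·····#·#

Answer: #
##
#·#
####
#···#
##··##
#·#·#·#
########
#·······#
##······##
#·#·····#·#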